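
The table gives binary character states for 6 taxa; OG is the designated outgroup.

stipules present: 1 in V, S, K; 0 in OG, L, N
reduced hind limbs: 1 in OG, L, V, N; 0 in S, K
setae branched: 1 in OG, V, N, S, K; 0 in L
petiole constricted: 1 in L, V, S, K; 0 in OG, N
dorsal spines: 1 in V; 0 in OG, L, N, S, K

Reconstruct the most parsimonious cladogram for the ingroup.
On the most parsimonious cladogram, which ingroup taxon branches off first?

Character polarity is set by the outgroup: the derived state is whichever differs from the outgroup's state, so for reduced hind limbs, setae branched the derived state is '0', and for the remaining characters it is '1'.
Only K, S, and V show the derived state '1' for stipules present, supporting them as a clade.
reduced hind limbs (derived state '0') is shared by K and S — a synapomorphy uniting that clade.
setae branched (derived state '0') is unique to L (autapomorphy; uninformative for grouping).
petiole constricted (derived state '1') is shared by K, L, S, and V — a synapomorphy uniting that clade.
dorsal spines: derived state '1' in V only — an autapomorphy, so it tells us nothing about relationships among taxa.
Most parsimonious ingroup topology: ((L,(V,(S,K))),N).
N is sister to the clade containing all other ingroup taxa, so it is the earliest-diverging (most basal) ingroup lineage.

N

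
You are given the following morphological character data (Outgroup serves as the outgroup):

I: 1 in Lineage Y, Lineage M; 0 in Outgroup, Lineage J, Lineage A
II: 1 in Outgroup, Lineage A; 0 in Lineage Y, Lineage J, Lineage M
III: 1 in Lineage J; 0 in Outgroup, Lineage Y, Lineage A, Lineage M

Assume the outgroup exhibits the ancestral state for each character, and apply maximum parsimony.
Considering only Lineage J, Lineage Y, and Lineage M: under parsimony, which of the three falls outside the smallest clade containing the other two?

Lineage J

Character polarity is set by the outgroup: the derived state is whichever differs from the outgroup's state, so for II the derived state is '0', and for the remaining characters it is '1'.
Only Lineage M and Lineage Y show the derived state '1' for I, supporting them as a clade.
II: derived state '0' in Lineage J, Lineage M, and Lineage Y only — synapomorphy for {Lineage J, Lineage M, Lineage Y}.
III (derived state '1') is unique to Lineage J (autapomorphy; uninformative for grouping).
Most parsimonious ingroup topology: (((Lineage Y,Lineage M),Lineage J),Lineage A).
Lineage M and Lineage Y share a more recent common ancestor with each other than either does with Lineage J, so Lineage J is the least closely related of the three.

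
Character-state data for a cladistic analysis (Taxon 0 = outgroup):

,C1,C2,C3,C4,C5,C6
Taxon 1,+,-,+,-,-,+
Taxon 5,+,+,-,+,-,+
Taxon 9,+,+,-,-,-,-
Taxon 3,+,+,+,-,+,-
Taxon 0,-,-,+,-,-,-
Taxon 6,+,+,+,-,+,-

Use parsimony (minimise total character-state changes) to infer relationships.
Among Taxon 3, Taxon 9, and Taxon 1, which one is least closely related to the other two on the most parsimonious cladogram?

Character polarity is set by the outgroup: the derived state is whichever differs from the outgroup's state, so for C3 the derived state is '-', and for the remaining characters it is '+'.
C1 (derived state '+') is shared by all ingroup taxa — unites the whole ingroup.
Only Taxon 3, Taxon 5, Taxon 6, and Taxon 9 show the derived state '+' for C2, supporting them as a clade.
C3 (derived state '-') is shared by Taxon 5 and Taxon 9 — a synapomorphy uniting that clade.
C4: derived state '+' in Taxon 5 only — an autapomorphy, so it tells us nothing about relationships among taxa.
C5 (derived state '+') is shared by Taxon 3 and Taxon 6 — a synapomorphy uniting that clade.
C6 (state '+') occurs in Taxon 1 and Taxon 5 but conflicts with the nesting implied by the other characters — most parsimoniously interpreted as homoplasy.
Most parsimonious ingroup topology: (((Taxon 6,Taxon 3),(Taxon 5,Taxon 9)),Taxon 1).
Taxon 9 and Taxon 3 share a more recent common ancestor with each other than either does with Taxon 1, so Taxon 1 is the least closely related of the three.

Taxon 1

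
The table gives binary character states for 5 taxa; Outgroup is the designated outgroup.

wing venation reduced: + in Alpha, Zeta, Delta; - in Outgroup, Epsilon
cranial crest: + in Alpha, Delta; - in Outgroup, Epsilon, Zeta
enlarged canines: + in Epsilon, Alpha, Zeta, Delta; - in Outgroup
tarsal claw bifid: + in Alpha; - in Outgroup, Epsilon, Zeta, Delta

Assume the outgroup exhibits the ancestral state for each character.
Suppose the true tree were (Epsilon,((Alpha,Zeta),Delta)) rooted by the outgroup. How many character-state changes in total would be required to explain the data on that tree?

Map each character onto (Epsilon,((Alpha,Zeta),Delta)) (rooted by Outgroup) and count the minimum state changes it requires (Fitch parsimony):
wing venation reduced: 1; cranial crest: 2; enlarged canines: 1; tarsal claw bifid: 1.
Total tree length = 5.

5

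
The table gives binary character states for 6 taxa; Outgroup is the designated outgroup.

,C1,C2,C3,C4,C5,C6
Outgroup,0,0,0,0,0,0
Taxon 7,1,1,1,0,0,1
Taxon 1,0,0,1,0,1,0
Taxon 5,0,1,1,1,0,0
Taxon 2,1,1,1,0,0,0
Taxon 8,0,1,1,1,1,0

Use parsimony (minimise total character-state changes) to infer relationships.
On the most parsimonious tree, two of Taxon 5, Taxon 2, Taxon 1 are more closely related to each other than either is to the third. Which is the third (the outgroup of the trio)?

Taxon 1

The outgroup has state '0' for every character, so '1' is the derived state throughout.
C1 (derived state '1') is shared by Taxon 2 and Taxon 7 — a synapomorphy uniting that clade.
C2: derived state '1' in Taxon 2, Taxon 5, Taxon 7, and Taxon 8 only — synapomorphy for {Taxon 2, Taxon 5, Taxon 7, Taxon 8}.
All ingroup taxa share the derived state '1' for C3; it defines the ingroup but does not resolve relationships within it.
C4: derived state '1' in Taxon 5 and Taxon 8 only — synapomorphy for {Taxon 5, Taxon 8}.
C5 groups Taxon 1 and Taxon 8, which is incompatible with the clades supported by the remaining characters; treating it as convergent (homoplasy) costs fewer steps than any alternative tree.
C6: derived state '1' in Taxon 7 only — an autapomorphy, so it tells us nothing about relationships among taxa.
Most parsimonious ingroup topology: (((Taxon 7,Taxon 2),(Taxon 5,Taxon 8)),Taxon 1).
Taxon 5 and Taxon 2 share a more recent common ancestor with each other than either does with Taxon 1, so Taxon 1 is the least closely related of the three.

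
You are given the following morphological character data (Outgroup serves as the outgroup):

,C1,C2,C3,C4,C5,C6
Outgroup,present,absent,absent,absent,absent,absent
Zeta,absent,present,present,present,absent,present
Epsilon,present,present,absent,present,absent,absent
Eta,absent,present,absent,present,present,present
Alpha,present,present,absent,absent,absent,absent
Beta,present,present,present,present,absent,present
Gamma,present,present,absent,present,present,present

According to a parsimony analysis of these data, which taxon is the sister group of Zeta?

Character polarity is set by the outgroup: the derived state is whichever differs from the outgroup's state, so for C1 the derived state is 'absent', and for the remaining characters it is 'present'.
C1 groups Eta and Zeta, which is incompatible with the clades supported by the remaining characters; treating it as convergent (homoplasy) costs fewer steps than any alternative tree.
C2 (derived state 'present') is shared by all ingroup taxa — unites the whole ingroup.
C3: derived state 'present' in Beta and Zeta only — synapomorphy for {Beta, Zeta}.
C4: derived state 'present' in Beta, Epsilon, Eta, Gamma, and Zeta only — synapomorphy for {Beta, Epsilon, Eta, Gamma, Zeta}.
C5: derived state 'present' in Eta and Gamma only — synapomorphy for {Eta, Gamma}.
C6 (derived state 'present') is shared by Beta, Eta, Gamma, and Zeta — a synapomorphy uniting that clade.
Most parsimonious ingroup topology: ((((Zeta,Beta),(Eta,Gamma)),Epsilon),Alpha).
Zeta and Beta form a cherry on this tree, so they are sister taxa.

Beta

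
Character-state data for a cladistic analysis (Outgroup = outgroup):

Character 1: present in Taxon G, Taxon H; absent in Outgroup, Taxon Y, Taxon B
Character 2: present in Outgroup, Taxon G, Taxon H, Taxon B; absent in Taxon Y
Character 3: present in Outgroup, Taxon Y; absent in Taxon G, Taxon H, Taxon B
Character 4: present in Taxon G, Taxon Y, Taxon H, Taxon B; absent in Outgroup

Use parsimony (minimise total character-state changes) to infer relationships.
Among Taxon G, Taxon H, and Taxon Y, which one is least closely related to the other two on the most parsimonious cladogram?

Taxon Y

Character polarity is set by the outgroup: the derived state is whichever differs from the outgroup's state, so for Character 2, Character 3 the derived state is 'absent', and for the remaining characters it is 'present'.
Character 1: derived state 'present' in Taxon G and Taxon H only — synapomorphy for {Taxon G, Taxon H}.
Character 2 (derived state 'absent') is unique to Taxon Y (autapomorphy; uninformative for grouping).
Character 3: derived state 'absent' in Taxon B, Taxon G, and Taxon H only — synapomorphy for {Taxon B, Taxon G, Taxon H}.
Character 4 (derived state 'present') is shared by all ingroup taxa — unites the whole ingroup.
Most parsimonious ingroup topology: (((Taxon G,Taxon H),Taxon B),Taxon Y).
Taxon H and Taxon G share a more recent common ancestor with each other than either does with Taxon Y, so Taxon Y is the least closely related of the three.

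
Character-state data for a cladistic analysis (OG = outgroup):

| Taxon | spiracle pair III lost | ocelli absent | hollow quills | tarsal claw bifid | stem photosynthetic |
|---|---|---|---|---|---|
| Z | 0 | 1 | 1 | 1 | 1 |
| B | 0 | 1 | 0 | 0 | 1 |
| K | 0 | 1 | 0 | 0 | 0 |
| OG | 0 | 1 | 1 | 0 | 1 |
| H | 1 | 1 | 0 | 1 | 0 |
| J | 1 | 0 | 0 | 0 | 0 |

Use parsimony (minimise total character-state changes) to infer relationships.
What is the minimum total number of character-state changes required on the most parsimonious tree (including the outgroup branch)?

6

Character polarity is set by the outgroup: the derived state is whichever differs from the outgroup's state, so for ocelli absent, hollow quills, stem photosynthetic the derived state is '0', and for the remaining characters it is '1'.
spiracle pair III lost (derived state '1') is shared by H and J — a synapomorphy uniting that clade.
ocelli absent (derived state '0') is unique to J (autapomorphy; uninformative for grouping).
hollow quills (derived state '0') is shared by B, H, J, and K — a synapomorphy uniting that clade.
tarsal claw bifid (state '1') occurs in H and Z but conflicts with the nesting implied by the other characters — most parsimoniously interpreted as homoplasy.
stem photosynthetic (derived state '0') is shared by H, J, and K — a synapomorphy uniting that clade.
Most parsimonious ingroup topology: ((B,((J,H),K)),Z).
Changes per character on this tree: spiracle pair III lost: 1; ocelli absent: 1; hollow quills: 1; tarsal claw bifid: 2; stem photosynthetic: 1.
Total = 6.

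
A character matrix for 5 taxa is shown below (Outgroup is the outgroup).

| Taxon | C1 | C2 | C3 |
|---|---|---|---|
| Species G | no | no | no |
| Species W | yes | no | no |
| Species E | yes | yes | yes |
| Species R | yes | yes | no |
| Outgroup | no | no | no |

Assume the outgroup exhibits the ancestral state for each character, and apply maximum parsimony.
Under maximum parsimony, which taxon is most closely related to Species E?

Species R

The outgroup has state 'no' for every character, so 'yes' is the derived state throughout.
Only Species E, Species R, and Species W show the derived state 'yes' for C1, supporting them as a clade.
Only Species E and Species R show the derived state 'yes' for C2, supporting them as a clade.
C3: derived state 'yes' in Species E only — an autapomorphy, so it tells us nothing about relationships among taxa.
Most parsimonious ingroup topology: (((Species R,Species E),Species W),Species G).
Species E and Species R form a cherry on this tree, so they are sister taxa.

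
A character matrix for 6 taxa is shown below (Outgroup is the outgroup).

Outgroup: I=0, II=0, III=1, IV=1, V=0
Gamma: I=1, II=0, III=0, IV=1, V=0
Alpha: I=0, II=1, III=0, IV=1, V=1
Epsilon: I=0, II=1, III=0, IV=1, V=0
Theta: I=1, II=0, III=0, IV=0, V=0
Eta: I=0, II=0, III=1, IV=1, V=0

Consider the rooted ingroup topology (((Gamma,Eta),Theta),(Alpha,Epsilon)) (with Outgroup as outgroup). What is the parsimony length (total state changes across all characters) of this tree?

Map each character onto (((Gamma,Eta),Theta),(Alpha,Epsilon)) (rooted by Outgroup) and count the minimum state changes it requires (Fitch parsimony):
I: 2; II: 1; III: 2; IV: 1; V: 1.
Total tree length = 7.

7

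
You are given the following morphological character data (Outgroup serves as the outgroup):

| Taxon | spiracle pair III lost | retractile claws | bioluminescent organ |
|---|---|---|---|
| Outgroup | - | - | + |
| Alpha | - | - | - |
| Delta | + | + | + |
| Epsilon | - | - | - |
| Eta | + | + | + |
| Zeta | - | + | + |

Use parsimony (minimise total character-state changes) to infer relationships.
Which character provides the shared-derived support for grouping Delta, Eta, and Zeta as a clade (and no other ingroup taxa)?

retractile claws

Character polarity is set by the outgroup: the derived state is whichever differs from the outgroup's state, so for bioluminescent organ the derived state is '-', and for the remaining characters it is '+'.
Only Delta and Eta show the derived state '+' for spiracle pair III lost, supporting them as a clade.
retractile claws: derived state '+' in Delta, Eta, and Zeta only — synapomorphy for {Delta, Eta, Zeta}.
bioluminescent organ (derived state '-') is shared by Alpha and Epsilon — a synapomorphy uniting that clade.
Most parsimonious ingroup topology: ((Alpha,Epsilon),((Delta,Eta),Zeta)).
The clade {Delta, Eta, Zeta} is supported by retractile claws: its derived state '+' occurs in exactly those taxa and in no other taxon (including the outgroup).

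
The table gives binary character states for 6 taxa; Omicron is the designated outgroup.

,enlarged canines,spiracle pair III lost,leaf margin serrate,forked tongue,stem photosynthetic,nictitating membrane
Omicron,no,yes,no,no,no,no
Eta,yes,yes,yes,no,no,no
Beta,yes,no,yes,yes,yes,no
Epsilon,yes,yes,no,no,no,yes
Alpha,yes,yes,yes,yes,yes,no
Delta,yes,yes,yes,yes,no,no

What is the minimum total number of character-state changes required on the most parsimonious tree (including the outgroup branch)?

Character polarity is set by the outgroup: the derived state is whichever differs from the outgroup's state, so for spiracle pair III lost the derived state is 'no', and for the remaining characters it is 'yes'.
All ingroup taxa share the derived state 'yes' for enlarged canines; it defines the ingroup but does not resolve relationships within it.
spiracle pair III lost: derived state 'no' in Beta only — an autapomorphy, so it tells us nothing about relationships among taxa.
leaf margin serrate (derived state 'yes') is shared by Alpha, Beta, Delta, and Eta — a synapomorphy uniting that clade.
forked tongue: derived state 'yes' in Alpha, Beta, and Delta only — synapomorphy for {Alpha, Beta, Delta}.
stem photosynthetic: derived state 'yes' in Alpha and Beta only — synapomorphy for {Alpha, Beta}.
nictitating membrane (derived state 'yes') is unique to Epsilon (autapomorphy; uninformative for grouping).
Most parsimonious ingroup topology: ((Eta,((Beta,Alpha),Delta)),Epsilon).
Changes per character on this tree: enlarged canines: 1; spiracle pair III lost: 1; leaf margin serrate: 1; forked tongue: 1; stem photosynthetic: 1; nictitating membrane: 1.
Total = 6.

6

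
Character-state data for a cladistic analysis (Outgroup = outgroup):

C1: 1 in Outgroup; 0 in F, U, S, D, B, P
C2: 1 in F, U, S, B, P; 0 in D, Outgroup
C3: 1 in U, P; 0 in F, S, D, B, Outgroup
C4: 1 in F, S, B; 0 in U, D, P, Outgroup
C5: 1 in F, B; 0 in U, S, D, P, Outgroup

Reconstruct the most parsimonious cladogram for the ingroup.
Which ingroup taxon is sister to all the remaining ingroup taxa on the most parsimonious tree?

Character polarity is set by the outgroup: the derived state is whichever differs from the outgroup's state, so for C1 the derived state is '0', and for the remaining characters it is '1'.
All ingroup taxa share the derived state '0' for C1; it defines the ingroup but does not resolve relationships within it.
Only B, F, P, S, and U show the derived state '1' for C2, supporting them as a clade.
C3: derived state '1' in P and U only — synapomorphy for {P, U}.
C4 (derived state '1') is shared by B, F, and S — a synapomorphy uniting that clade.
C5: derived state '1' in B and F only — synapomorphy for {B, F}.
Most parsimonious ingroup topology: (((S,(B,F)),(P,U)),D).
D is sister to the clade containing all other ingroup taxa, so it is the earliest-diverging (most basal) ingroup lineage.

D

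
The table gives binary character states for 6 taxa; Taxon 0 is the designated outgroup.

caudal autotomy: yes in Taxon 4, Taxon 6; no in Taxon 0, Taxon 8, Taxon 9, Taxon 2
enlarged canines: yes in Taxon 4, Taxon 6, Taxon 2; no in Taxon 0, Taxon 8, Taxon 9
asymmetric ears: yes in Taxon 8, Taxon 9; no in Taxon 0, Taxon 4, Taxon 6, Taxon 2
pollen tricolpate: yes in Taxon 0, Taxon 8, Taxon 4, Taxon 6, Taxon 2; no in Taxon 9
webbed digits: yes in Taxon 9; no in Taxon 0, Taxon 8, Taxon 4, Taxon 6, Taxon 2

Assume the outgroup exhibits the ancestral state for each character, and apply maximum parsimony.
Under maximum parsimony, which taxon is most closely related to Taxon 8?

Character polarity is set by the outgroup: the derived state is whichever differs from the outgroup's state, so for pollen tricolpate the derived state is 'no', and for the remaining characters it is 'yes'.
caudal autotomy: derived state 'yes' in Taxon 4 and Taxon 6 only — synapomorphy for {Taxon 4, Taxon 6}.
enlarged canines (derived state 'yes') is shared by Taxon 2, Taxon 4, and Taxon 6 — a synapomorphy uniting that clade.
asymmetric ears (derived state 'yes') is shared by Taxon 8 and Taxon 9 — a synapomorphy uniting that clade.
pollen tricolpate: derived state 'no' in Taxon 9 only — an autapomorphy, so it tells us nothing about relationships among taxa.
webbed digits (derived state 'yes') is unique to Taxon 9 (autapomorphy; uninformative for grouping).
Most parsimonious ingroup topology: ((Taxon 8,Taxon 9),((Taxon 4,Taxon 6),Taxon 2)).
Taxon 8 and Taxon 9 form a cherry on this tree, so they are sister taxa.

Taxon 9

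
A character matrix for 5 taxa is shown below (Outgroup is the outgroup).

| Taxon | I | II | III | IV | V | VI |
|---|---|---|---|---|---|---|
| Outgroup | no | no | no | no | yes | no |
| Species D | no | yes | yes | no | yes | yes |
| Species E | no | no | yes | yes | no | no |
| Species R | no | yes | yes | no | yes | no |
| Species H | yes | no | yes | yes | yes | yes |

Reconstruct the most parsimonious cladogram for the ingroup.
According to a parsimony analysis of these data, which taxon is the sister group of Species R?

Species D

Character polarity is set by the outgroup: the derived state is whichever differs from the outgroup's state, so for V the derived state is 'no', and for the remaining characters it is 'yes'.
I: derived state 'yes' in Species H only — an autapomorphy, so it tells us nothing about relationships among taxa.
II (derived state 'yes') is shared by Species D and Species R — a synapomorphy uniting that clade.
All ingroup taxa share the derived state 'yes' for III; it defines the ingroup but does not resolve relationships within it.
IV: derived state 'yes' in Species E and Species H only — synapomorphy for {Species E, Species H}.
V (derived state 'no') is unique to Species E (autapomorphy; uninformative for grouping).
VI (state 'yes') occurs in Species D and Species H but conflicts with the nesting implied by the other characters — most parsimoniously interpreted as homoplasy.
Most parsimonious ingroup topology: ((Species D,Species R),(Species E,Species H)).
Species R and Species D form a cherry on this tree, so they are sister taxa.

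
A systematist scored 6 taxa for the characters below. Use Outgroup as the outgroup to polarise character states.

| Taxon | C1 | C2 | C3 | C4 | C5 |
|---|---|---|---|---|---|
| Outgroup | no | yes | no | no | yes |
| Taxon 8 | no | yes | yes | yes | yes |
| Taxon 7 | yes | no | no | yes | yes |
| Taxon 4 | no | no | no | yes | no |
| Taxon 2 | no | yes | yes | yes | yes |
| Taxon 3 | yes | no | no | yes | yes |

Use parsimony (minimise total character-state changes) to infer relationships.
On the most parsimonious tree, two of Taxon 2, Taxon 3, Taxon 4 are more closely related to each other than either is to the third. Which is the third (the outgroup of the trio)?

Taxon 2

Character polarity is set by the outgroup: the derived state is whichever differs from the outgroup's state, so for C2, C5 the derived state is 'no', and for the remaining characters it is 'yes'.
C1: derived state 'yes' in Taxon 3 and Taxon 7 only — synapomorphy for {Taxon 3, Taxon 7}.
C2 (derived state 'no') is shared by Taxon 3, Taxon 4, and Taxon 7 — a synapomorphy uniting that clade.
C3 (derived state 'yes') is shared by Taxon 2 and Taxon 8 — a synapomorphy uniting that clade.
C4 (derived state 'yes') is shared by all ingroup taxa — unites the whole ingroup.
C5 (derived state 'no') is unique to Taxon 4 (autapomorphy; uninformative for grouping).
Most parsimonious ingroup topology: ((Taxon 8,Taxon 2),((Taxon 7,Taxon 3),Taxon 4)).
Taxon 4 and Taxon 3 share a more recent common ancestor with each other than either does with Taxon 2, so Taxon 2 is the least closely related of the three.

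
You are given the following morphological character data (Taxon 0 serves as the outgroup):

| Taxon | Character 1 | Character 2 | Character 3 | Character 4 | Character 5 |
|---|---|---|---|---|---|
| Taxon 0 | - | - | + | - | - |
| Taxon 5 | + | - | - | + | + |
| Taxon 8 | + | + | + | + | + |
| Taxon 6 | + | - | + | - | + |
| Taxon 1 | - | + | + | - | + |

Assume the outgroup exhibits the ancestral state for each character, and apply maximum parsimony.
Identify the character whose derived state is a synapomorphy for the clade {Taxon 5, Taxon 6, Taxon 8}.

Character polarity is set by the outgroup: the derived state is whichever differs from the outgroup's state, so for Character 3 the derived state is '-', and for the remaining characters it is '+'.
Character 1: derived state '+' in Taxon 5, Taxon 6, and Taxon 8 only — synapomorphy for {Taxon 5, Taxon 6, Taxon 8}.
Character 2 (state '+') occurs in Taxon 1 and Taxon 8 but conflicts with the nesting implied by the other characters — most parsimoniously interpreted as homoplasy.
Character 3 (derived state '-') is unique to Taxon 5 (autapomorphy; uninformative for grouping).
Character 4 (derived state '+') is shared by Taxon 5 and Taxon 8 — a synapomorphy uniting that clade.
Character 5 (derived state '+') is shared by all ingroup taxa — unites the whole ingroup.
Most parsimonious ingroup topology: (((Taxon 5,Taxon 8),Taxon 6),Taxon 1).
The clade {Taxon 5, Taxon 6, Taxon 8} is supported by Character 1: its derived state '+' occurs in exactly those taxa and in no other taxon (including the outgroup).

Character 1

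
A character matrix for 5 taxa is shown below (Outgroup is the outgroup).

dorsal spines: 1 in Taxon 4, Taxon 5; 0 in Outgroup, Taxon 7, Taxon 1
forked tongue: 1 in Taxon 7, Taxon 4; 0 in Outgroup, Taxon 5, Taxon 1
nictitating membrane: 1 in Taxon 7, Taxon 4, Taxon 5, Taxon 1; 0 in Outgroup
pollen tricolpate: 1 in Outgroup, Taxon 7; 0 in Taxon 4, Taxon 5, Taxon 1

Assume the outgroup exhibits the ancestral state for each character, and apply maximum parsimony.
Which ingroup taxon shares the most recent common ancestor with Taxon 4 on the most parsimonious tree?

Character polarity is set by the outgroup: the derived state is whichever differs from the outgroup's state, so for pollen tricolpate the derived state is '0', and for the remaining characters it is '1'.
Only Taxon 4 and Taxon 5 show the derived state '1' for dorsal spines, supporting them as a clade.
forked tongue groups Taxon 4 and Taxon 7, which is incompatible with the clades supported by the remaining characters; treating it as convergent (homoplasy) costs fewer steps than any alternative tree.
nictitating membrane (derived state '1') is shared by all ingroup taxa — unites the whole ingroup.
pollen tricolpate: derived state '0' in Taxon 1, Taxon 4, and Taxon 5 only — synapomorphy for {Taxon 1, Taxon 4, Taxon 5}.
Most parsimonious ingroup topology: (Taxon 7,((Taxon 4,Taxon 5),Taxon 1)).
Taxon 4 and Taxon 5 form a cherry on this tree, so they are sister taxa.

Taxon 5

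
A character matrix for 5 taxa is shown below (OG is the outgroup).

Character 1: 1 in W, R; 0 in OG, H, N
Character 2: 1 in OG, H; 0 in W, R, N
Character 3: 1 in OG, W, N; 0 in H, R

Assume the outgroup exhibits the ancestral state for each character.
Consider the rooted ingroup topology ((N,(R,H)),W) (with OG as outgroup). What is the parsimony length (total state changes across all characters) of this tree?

Map each character onto ((N,(R,H)),W) (rooted by OG) and count the minimum state changes it requires (Fitch parsimony):
Character 1: 2; Character 2: 2; Character 3: 1.
Total tree length = 5.

5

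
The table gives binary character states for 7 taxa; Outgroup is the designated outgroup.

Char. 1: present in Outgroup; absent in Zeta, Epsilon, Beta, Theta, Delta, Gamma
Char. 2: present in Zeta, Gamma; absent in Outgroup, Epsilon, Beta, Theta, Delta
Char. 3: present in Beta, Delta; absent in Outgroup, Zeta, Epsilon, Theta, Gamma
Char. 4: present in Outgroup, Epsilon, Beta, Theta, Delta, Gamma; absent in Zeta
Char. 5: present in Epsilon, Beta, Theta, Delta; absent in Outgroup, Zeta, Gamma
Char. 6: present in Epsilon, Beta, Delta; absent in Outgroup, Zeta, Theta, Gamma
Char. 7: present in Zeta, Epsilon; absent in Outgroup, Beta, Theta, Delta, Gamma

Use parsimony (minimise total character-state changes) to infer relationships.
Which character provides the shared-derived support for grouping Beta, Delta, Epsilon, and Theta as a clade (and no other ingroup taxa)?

Char. 5

Character polarity is set by the outgroup: the derived state is whichever differs from the outgroup's state, so for Char. 1, Char. 4 the derived state is 'absent', and for the remaining characters it is 'present'.
Char. 1 (derived state 'absent') is shared by all ingroup taxa — unites the whole ingroup.
Char. 2 (derived state 'present') is shared by Gamma and Zeta — a synapomorphy uniting that clade.
Char. 3 (derived state 'present') is shared by Beta and Delta — a synapomorphy uniting that clade.
Char. 4: derived state 'absent' in Zeta only — an autapomorphy, so it tells us nothing about relationships among taxa.
Char. 5 (derived state 'present') is shared by Beta, Delta, Epsilon, and Theta — a synapomorphy uniting that clade.
Char. 6: derived state 'present' in Beta, Delta, and Epsilon only — synapomorphy for {Beta, Delta, Epsilon}.
Char. 7 (state 'present') occurs in Epsilon and Zeta but conflicts with the nesting implied by the other characters — most parsimoniously interpreted as homoplasy.
Most parsimonious ingroup topology: ((Zeta,Gamma),((Epsilon,(Beta,Delta)),Theta)).
The clade {Beta, Delta, Epsilon, Theta} is supported by Char. 5: its derived state 'present' occurs in exactly those taxa and in no other taxon (including the outgroup).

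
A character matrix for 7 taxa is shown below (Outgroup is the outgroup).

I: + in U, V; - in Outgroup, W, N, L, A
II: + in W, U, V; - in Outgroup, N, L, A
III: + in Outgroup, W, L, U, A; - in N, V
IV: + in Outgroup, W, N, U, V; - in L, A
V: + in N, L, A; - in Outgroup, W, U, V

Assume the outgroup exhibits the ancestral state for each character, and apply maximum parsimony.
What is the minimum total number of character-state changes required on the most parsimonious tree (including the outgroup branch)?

Character polarity is set by the outgroup: the derived state is whichever differs from the outgroup's state, so for III, IV the derived state is '-', and for the remaining characters it is '+'.
I: derived state '+' in U and V only — synapomorphy for {U, V}.
Only U, V, and W show the derived state '+' for II, supporting them as a clade.
III groups N and V, which is incompatible with the clades supported by the remaining characters; treating it as convergent (homoplasy) costs fewer steps than any alternative tree.
IV (derived state '-') is shared by A and L — a synapomorphy uniting that clade.
Only A, L, and N show the derived state '+' for V, supporting them as a clade.
Most parsimonious ingroup topology: ((W,(U,V)),(N,(L,A))).
Changes per character on this tree: I: 1; II: 1; III: 2; IV: 1; V: 1.
Total = 6.

6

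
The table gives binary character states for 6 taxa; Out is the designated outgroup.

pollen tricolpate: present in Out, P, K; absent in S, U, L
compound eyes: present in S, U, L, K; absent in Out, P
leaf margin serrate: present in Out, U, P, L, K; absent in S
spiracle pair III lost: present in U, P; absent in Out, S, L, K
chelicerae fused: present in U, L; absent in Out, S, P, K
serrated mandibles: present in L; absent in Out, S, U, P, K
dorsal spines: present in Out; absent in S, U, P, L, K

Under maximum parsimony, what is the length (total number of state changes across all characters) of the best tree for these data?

Character polarity is set by the outgroup: the derived state is whichever differs from the outgroup's state, so for pollen tricolpate, leaf margin serrate, dorsal spines the derived state is 'absent', and for the remaining characters it is 'present'.
pollen tricolpate: derived state 'absent' in L, S, and U only — synapomorphy for {L, S, U}.
Only K, L, S, and U show the derived state 'present' for compound eyes, supporting them as a clade.
leaf margin serrate: derived state 'absent' in S only — an autapomorphy, so it tells us nothing about relationships among taxa.
spiracle pair III lost (state 'present') occurs in P and U but conflicts with the nesting implied by the other characters — most parsimoniously interpreted as homoplasy.
chelicerae fused: derived state 'present' in L and U only — synapomorphy for {L, U}.
serrated mandibles (derived state 'present') is unique to L (autapomorphy; uninformative for grouping).
dorsal spines (derived state 'absent') is shared by all ingroup taxa — unites the whole ingroup.
Most parsimonious ingroup topology: (((S,(U,L)),K),P).
Changes per character on this tree: pollen tricolpate: 1; compound eyes: 1; leaf margin serrate: 1; spiracle pair III lost: 2; chelicerae fused: 1; serrated mandibles: 1; dorsal spines: 1.
Total = 8.

8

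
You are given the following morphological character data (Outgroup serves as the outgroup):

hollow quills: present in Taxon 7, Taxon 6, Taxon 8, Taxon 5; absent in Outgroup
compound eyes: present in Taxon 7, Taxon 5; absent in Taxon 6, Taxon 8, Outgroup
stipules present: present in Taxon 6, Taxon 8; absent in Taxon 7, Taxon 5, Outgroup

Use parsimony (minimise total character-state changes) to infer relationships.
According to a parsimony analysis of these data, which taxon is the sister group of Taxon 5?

Taxon 7

The outgroup has state 'absent' for every character, so 'present' is the derived state throughout.
hollow quills (derived state 'present') is shared by all ingroup taxa — unites the whole ingroup.
compound eyes: derived state 'present' in Taxon 5 and Taxon 7 only — synapomorphy for {Taxon 5, Taxon 7}.
stipules present: derived state 'present' in Taxon 6 and Taxon 8 only — synapomorphy for {Taxon 6, Taxon 8}.
Most parsimonious ingroup topology: ((Taxon 7,Taxon 5),(Taxon 8,Taxon 6)).
Taxon 5 and Taxon 7 form a cherry on this tree, so they are sister taxa.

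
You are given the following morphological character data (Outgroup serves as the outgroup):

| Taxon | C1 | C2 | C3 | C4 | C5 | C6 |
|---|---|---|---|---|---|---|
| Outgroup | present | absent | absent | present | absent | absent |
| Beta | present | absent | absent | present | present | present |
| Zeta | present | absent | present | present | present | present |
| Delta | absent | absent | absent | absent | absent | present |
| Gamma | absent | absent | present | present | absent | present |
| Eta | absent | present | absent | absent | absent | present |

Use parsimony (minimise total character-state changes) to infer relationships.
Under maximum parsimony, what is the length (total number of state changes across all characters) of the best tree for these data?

Character polarity is set by the outgroup: the derived state is whichever differs from the outgroup's state, so for C1, C4 the derived state is 'absent', and for the remaining characters it is 'present'.
C1: derived state 'absent' in Delta, Eta, and Gamma only — synapomorphy for {Delta, Eta, Gamma}.
C2 (derived state 'present') is unique to Eta (autapomorphy; uninformative for grouping).
C3 (state 'present') occurs in Gamma and Zeta but conflicts with the nesting implied by the other characters — most parsimoniously interpreted as homoplasy.
Only Delta and Eta show the derived state 'absent' for C4, supporting them as a clade.
Only Beta and Zeta show the derived state 'present' for C5, supporting them as a clade.
C6 (derived state 'present') is shared by all ingroup taxa — unites the whole ingroup.
Most parsimonious ingroup topology: ((Beta,Zeta),((Delta,Eta),Gamma)).
Changes per character on this tree: C1: 1; C2: 1; C3: 2; C4: 1; C5: 1; C6: 1.
Total = 7.

7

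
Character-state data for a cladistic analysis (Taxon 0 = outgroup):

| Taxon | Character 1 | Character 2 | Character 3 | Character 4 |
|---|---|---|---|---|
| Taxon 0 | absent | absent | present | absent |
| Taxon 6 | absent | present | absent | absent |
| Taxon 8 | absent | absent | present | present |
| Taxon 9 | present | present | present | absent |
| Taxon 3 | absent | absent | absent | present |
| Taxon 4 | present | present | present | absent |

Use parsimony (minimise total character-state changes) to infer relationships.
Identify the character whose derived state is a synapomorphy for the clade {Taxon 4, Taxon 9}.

Character polarity is set by the outgroup: the derived state is whichever differs from the outgroup's state, so for Character 3 the derived state is 'absent', and for the remaining characters it is 'present'.
Character 1 (derived state 'present') is shared by Taxon 4 and Taxon 9 — a synapomorphy uniting that clade.
Character 2: derived state 'present' in Taxon 4, Taxon 6, and Taxon 9 only — synapomorphy for {Taxon 4, Taxon 6, Taxon 9}.
Character 3 groups Taxon 3 and Taxon 6, which is incompatible with the clades supported by the remaining characters; treating it as convergent (homoplasy) costs fewer steps than any alternative tree.
Character 4 (derived state 'present') is shared by Taxon 3 and Taxon 8 — a synapomorphy uniting that clade.
Most parsimonious ingroup topology: ((Taxon 6,(Taxon 9,Taxon 4)),(Taxon 8,Taxon 3)).
The clade {Taxon 4, Taxon 9} is supported by Character 1: its derived state 'present' occurs in exactly those taxa and in no other taxon (including the outgroup).

Character 1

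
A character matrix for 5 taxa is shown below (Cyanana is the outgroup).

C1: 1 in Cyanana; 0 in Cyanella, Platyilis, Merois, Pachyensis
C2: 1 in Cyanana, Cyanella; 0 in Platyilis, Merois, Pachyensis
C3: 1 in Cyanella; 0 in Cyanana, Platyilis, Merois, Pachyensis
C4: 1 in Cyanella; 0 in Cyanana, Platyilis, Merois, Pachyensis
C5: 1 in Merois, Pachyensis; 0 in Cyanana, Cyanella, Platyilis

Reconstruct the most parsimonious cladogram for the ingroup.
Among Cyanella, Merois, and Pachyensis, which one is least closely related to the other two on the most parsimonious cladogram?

Character polarity is set by the outgroup: the derived state is whichever differs from the outgroup's state, so for C1, C2 the derived state is '0', and for the remaining characters it is '1'.
C1 (derived state '0') is shared by all ingroup taxa — unites the whole ingroup.
Only Merois, Pachyensis, and Platyilis show the derived state '0' for C2, supporting them as a clade.
C3 (derived state '1') is unique to Cyanella (autapomorphy; uninformative for grouping).
C4: derived state '1' in Cyanella only — an autapomorphy, so it tells us nothing about relationships among taxa.
Only Merois and Pachyensis show the derived state '1' for C5, supporting them as a clade.
Most parsimonious ingroup topology: (Cyanella,(Platyilis,(Merois,Pachyensis))).
Merois and Pachyensis share a more recent common ancestor with each other than either does with Cyanella, so Cyanella is the least closely related of the three.

Cyanella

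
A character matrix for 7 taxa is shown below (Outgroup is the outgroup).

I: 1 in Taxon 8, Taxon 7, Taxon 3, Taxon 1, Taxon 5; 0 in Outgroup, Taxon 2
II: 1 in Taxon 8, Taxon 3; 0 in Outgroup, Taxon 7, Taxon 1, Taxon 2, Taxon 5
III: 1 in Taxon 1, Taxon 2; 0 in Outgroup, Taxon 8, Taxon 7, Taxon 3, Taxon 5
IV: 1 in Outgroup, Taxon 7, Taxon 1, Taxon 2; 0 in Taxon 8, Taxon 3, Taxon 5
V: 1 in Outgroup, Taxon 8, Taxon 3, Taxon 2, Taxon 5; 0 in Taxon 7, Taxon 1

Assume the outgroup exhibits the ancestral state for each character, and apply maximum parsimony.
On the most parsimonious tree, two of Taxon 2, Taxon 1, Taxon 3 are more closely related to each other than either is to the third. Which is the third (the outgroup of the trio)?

Character polarity is set by the outgroup: the derived state is whichever differs from the outgroup's state, so for IV, V the derived state is '0', and for the remaining characters it is '1'.
I: derived state '1' in Taxon 1, Taxon 3, Taxon 5, Taxon 7, and Taxon 8 only — synapomorphy for {Taxon 1, Taxon 3, Taxon 5, Taxon 7, Taxon 8}.
Only Taxon 3 and Taxon 8 show the derived state '1' for II, supporting them as a clade.
III (state '1') occurs in Taxon 1 and Taxon 2 but conflicts with the nesting implied by the other characters — most parsimoniously interpreted as homoplasy.
Only Taxon 3, Taxon 5, and Taxon 8 show the derived state '0' for IV, supporting them as a clade.
V: derived state '0' in Taxon 1 and Taxon 7 only — synapomorphy for {Taxon 1, Taxon 7}.
Most parsimonious ingroup topology: ((((Taxon 8,Taxon 3),Taxon 5),(Taxon 7,Taxon 1)),Taxon 2).
Taxon 1 and Taxon 3 share a more recent common ancestor with each other than either does with Taxon 2, so Taxon 2 is the least closely related of the three.

Taxon 2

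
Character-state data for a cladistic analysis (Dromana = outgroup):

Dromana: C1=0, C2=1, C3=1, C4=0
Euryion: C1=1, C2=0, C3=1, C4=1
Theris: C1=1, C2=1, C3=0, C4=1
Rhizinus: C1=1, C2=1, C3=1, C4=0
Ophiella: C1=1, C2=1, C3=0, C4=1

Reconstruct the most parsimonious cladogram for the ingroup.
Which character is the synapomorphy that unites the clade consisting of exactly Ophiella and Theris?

C3

Character polarity is set by the outgroup: the derived state is whichever differs from the outgroup's state, so for C2, C3 the derived state is '0', and for the remaining characters it is '1'.
All ingroup taxa share the derived state '1' for C1; it defines the ingroup but does not resolve relationships within it.
C2 (derived state '0') is unique to Euryion (autapomorphy; uninformative for grouping).
C3: derived state '0' in Ophiella and Theris only — synapomorphy for {Ophiella, Theris}.
C4 (derived state '1') is shared by Euryion, Ophiella, and Theris — a synapomorphy uniting that clade.
Most parsimonious ingroup topology: ((Euryion,(Theris,Ophiella)),Rhizinus).
The clade {Ophiella, Theris} is supported by C3: its derived state '0' occurs in exactly those taxa and in no other taxon (including the outgroup).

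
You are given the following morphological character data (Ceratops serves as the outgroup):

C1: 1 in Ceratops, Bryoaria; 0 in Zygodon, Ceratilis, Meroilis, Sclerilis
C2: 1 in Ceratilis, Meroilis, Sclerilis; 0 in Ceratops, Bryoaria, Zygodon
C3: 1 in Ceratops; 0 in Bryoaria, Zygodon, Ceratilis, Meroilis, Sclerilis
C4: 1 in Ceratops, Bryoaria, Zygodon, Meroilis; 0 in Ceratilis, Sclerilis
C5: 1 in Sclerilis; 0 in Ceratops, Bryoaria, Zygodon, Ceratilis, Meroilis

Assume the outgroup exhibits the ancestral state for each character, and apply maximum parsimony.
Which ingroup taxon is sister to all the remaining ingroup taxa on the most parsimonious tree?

Bryoaria

Character polarity is set by the outgroup: the derived state is whichever differs from the outgroup's state, so for C1, C3, C4 the derived state is '0', and for the remaining characters it is '1'.
C1: derived state '0' in Ceratilis, Meroilis, Sclerilis, and Zygodon only — synapomorphy for {Ceratilis, Meroilis, Sclerilis, Zygodon}.
Only Ceratilis, Meroilis, and Sclerilis show the derived state '1' for C2, supporting them as a clade.
All ingroup taxa share the derived state '0' for C3; it defines the ingroup but does not resolve relationships within it.
Only Ceratilis and Sclerilis show the derived state '0' for C4, supporting them as a clade.
C5: derived state '1' in Sclerilis only — an autapomorphy, so it tells us nothing about relationships among taxa.
Most parsimonious ingroup topology: (Bryoaria,(Zygodon,((Ceratilis,Sclerilis),Meroilis))).
Bryoaria is sister to the clade containing all other ingroup taxa, so it is the earliest-diverging (most basal) ingroup lineage.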